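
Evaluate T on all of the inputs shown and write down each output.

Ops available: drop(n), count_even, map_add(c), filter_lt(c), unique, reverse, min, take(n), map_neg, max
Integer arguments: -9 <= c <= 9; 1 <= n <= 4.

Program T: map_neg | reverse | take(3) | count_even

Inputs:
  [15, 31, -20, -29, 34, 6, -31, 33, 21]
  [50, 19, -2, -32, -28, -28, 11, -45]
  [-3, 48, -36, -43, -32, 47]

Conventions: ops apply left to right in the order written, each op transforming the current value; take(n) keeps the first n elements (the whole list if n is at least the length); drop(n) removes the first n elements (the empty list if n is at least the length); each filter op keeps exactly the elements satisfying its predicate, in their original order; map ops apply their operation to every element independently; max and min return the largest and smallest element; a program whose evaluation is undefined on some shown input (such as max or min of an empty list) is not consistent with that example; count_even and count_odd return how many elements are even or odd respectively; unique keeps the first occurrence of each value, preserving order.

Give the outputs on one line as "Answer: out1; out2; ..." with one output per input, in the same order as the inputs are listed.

0; 1; 1

Execution, op by op:
  [15, 31, -20, -29, 34, 6, -31, 33, 21] -> [-15, -31, 20, 29, -34, -6, 31, -33, -21] -> [-21, -33, 31, -6, -34, 29, 20, -31, -15] -> [-21, -33, 31] -> 0
  [50, 19, -2, -32, -28, -28, 11, -45] -> [-50, -19, 2, 32, 28, 28, -11, 45] -> [45, -11, 28, 28, 32, 2, -19, -50] -> [45, -11, 28] -> 1
  [-3, 48, -36, -43, -32, 47] -> [3, -48, 36, 43, 32, -47] -> [-47, 32, 43, 36, -48, 3] -> [-47, 32, 43] -> 1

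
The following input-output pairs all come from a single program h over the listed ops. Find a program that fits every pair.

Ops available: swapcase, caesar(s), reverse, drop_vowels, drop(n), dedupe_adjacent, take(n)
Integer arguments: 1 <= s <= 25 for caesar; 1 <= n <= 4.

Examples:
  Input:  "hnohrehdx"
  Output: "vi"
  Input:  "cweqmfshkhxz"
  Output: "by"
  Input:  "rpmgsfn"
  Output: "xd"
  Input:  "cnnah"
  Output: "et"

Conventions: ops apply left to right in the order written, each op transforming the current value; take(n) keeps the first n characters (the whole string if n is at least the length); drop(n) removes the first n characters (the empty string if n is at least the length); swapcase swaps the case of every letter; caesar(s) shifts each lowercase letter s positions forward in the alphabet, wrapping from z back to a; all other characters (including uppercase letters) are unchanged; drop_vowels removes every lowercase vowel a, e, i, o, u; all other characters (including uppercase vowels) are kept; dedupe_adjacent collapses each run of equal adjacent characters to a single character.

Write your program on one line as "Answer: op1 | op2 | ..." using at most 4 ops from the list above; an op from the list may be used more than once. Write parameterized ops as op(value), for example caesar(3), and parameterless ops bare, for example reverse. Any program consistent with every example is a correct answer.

caesar(17) | reverse | drop(3) | take(2)

Check, running the answer program on each example:
  "hnohrehdx" -> "yefyivyuo" -> "ouyviyfey" -> "viyfey" -> "vi"
  "cweqmfshkhxz" -> "tnvhdwjybyoq" -> "qoybyjwdhvnt" -> "byjwdhvnt" -> "by"
  "rpmgsfn" -> "igdxjwe" -> "ewjxdgi" -> "xdgi" -> "xd"
  "cnnah" -> "teery" -> "yreet" -> "et" -> "et"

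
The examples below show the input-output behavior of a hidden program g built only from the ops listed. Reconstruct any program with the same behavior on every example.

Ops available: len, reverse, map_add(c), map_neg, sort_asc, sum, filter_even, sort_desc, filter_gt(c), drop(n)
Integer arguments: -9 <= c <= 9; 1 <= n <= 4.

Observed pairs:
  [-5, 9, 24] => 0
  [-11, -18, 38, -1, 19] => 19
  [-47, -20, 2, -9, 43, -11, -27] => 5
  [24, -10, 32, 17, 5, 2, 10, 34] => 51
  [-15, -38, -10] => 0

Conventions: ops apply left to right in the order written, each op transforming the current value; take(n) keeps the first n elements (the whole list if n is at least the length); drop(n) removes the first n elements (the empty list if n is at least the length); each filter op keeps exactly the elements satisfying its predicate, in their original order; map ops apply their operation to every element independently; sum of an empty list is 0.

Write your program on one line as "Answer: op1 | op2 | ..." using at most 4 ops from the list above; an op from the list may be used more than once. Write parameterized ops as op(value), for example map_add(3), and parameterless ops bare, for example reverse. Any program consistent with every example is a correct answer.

drop(4) | sort_asc | sum

Check, running the answer program on each example:
  [-5, 9, 24] -> [] -> [] -> 0
  [-11, -18, 38, -1, 19] -> [19] -> [19] -> 19
  [-47, -20, 2, -9, 43, -11, -27] -> [43, -11, -27] -> [-27, -11, 43] -> 5
  [24, -10, 32, 17, 5, 2, 10, 34] -> [5, 2, 10, 34] -> [2, 5, 10, 34] -> 51
  [-15, -38, -10] -> [] -> [] -> 0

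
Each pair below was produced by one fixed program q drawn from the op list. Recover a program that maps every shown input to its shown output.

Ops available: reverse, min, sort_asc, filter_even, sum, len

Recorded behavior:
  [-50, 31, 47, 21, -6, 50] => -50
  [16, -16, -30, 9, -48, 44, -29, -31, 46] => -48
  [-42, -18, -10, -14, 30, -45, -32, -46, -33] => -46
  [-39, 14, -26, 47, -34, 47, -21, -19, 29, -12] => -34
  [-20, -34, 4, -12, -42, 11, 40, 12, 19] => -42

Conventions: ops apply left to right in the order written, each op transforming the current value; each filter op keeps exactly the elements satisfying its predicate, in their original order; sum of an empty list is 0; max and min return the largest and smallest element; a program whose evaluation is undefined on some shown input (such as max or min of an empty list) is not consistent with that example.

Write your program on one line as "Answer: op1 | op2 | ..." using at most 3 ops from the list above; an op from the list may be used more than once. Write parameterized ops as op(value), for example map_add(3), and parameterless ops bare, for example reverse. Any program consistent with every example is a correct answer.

sort_asc | filter_even | min

Check, running the answer program on each example:
  [-50, 31, 47, 21, -6, 50] -> [-50, -6, 21, 31, 47, 50] -> [-50, -6, 50] -> -50
  [16, -16, -30, 9, -48, 44, -29, -31, 46] -> [-48, -31, -30, -29, -16, 9, 16, 44, 46] -> [-48, -30, -16, 16, 44, 46] -> -48
  [-42, -18, -10, -14, 30, -45, -32, -46, -33] -> [-46, -45, -42, -33, -32, -18, -14, -10, 30] -> [-46, -42, -32, -18, -14, -10, 30] -> -46
  [-39, 14, -26, 47, -34, 47, -21, -19, 29, -12] -> [-39, -34, -26, -21, -19, -12, 14, 29, 47, 47] -> [-34, -26, -12, 14] -> -34
  [-20, -34, 4, -12, -42, 11, 40, 12, 19] -> [-42, -34, -20, -12, 4, 11, 12, 19, 40] -> [-42, -34, -20, -12, 4, 12, 40] -> -42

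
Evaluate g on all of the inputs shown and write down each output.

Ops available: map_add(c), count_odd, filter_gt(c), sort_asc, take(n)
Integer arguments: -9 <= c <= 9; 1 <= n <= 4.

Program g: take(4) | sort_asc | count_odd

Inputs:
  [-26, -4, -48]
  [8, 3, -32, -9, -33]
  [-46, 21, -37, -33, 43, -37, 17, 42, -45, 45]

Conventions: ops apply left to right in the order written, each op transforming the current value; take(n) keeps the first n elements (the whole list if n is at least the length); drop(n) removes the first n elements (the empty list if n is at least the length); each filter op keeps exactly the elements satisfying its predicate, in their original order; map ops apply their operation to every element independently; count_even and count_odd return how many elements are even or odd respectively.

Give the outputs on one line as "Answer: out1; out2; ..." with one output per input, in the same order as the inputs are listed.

Execution, op by op:
  [-26, -4, -48] -> [-26, -4, -48] -> [-48, -26, -4] -> 0
  [8, 3, -32, -9, -33] -> [8, 3, -32, -9] -> [-32, -9, 3, 8] -> 2
  [-46, 21, -37, -33, 43, -37, 17, 42, -45, 45] -> [-46, 21, -37, -33] -> [-46, -37, -33, 21] -> 3

0; 2; 3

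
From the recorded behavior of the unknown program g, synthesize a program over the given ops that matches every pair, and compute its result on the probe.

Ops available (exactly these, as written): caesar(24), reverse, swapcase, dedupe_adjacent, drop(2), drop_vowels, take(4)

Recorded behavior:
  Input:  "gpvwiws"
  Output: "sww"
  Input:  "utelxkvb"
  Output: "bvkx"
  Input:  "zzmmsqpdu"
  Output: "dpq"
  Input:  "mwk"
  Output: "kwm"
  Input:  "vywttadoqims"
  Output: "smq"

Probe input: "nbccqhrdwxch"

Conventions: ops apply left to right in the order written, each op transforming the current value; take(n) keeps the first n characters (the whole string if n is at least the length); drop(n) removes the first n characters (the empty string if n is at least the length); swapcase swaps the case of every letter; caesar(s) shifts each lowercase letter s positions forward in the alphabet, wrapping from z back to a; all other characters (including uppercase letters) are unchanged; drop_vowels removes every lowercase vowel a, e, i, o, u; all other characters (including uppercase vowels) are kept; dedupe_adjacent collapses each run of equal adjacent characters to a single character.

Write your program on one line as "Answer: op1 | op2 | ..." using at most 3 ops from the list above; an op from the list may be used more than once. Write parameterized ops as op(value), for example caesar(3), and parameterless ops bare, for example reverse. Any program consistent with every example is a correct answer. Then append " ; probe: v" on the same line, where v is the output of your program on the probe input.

reverse | take(4) | drop_vowels ; probe: "hcxw"

Check, running the answer program on each example:
  "gpvwiws" -> "swiwvpg" -> "swiw" -> "sww"
  "utelxkvb" -> "bvkxletu" -> "bvkx" -> "bvkx"
  "zzmmsqpdu" -> "udpqsmmzz" -> "udpq" -> "dpq"
  "mwk" -> "kwm" -> "kwm" -> "kwm"
  "vywttadoqims" -> "smiqodattwyv" -> "smiq" -> "smq"
  probe: "nbccqhrdwxch" -> "hcxwdrhqccbn" -> "hcxw" -> "hcxw"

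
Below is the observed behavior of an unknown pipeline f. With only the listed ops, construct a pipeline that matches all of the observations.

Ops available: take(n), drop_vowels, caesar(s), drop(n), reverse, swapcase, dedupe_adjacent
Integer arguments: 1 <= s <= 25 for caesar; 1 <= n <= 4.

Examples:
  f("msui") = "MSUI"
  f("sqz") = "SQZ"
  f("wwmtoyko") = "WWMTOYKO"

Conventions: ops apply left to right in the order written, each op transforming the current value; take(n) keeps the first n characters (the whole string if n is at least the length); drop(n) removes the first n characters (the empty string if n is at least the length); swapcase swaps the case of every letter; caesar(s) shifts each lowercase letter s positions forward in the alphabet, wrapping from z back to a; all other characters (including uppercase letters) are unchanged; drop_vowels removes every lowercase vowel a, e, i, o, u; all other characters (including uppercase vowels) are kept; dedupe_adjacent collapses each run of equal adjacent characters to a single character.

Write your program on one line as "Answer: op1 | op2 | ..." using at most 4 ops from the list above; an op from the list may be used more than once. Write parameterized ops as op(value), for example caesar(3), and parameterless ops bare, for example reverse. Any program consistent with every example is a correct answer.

reverse | swapcase | reverse

Check, running the answer program on each example:
  "msui" -> "iusm" -> "IUSM" -> "MSUI"
  "sqz" -> "zqs" -> "ZQS" -> "SQZ"
  "wwmtoyko" -> "okyotmww" -> "OKYOTMWW" -> "WWMTOYKO"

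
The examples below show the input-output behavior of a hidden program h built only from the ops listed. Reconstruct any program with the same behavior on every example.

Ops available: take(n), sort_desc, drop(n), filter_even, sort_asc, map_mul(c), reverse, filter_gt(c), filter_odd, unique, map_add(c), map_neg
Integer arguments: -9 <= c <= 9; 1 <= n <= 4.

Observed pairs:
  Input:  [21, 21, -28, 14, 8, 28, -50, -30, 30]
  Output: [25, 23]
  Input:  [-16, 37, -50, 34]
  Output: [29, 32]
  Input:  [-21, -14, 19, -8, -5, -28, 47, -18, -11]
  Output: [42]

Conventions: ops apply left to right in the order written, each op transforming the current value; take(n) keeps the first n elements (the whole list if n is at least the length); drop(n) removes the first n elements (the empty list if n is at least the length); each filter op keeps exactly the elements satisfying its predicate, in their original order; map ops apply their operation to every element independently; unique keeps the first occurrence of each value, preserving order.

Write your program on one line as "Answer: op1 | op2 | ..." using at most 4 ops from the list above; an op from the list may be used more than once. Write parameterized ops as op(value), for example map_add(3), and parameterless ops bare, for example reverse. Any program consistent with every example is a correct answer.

reverse | map_add(-5) | take(4) | filter_gt(2)

Check, running the answer program on each example:
  [21, 21, -28, 14, 8, 28, -50, -30, 30] -> [30, -30, -50, 28, 8, 14, -28, 21, 21] -> [25, -35, -55, 23, 3, 9, -33, 16, 16] -> [25, -35, -55, 23] -> [25, 23]
  [-16, 37, -50, 34] -> [34, -50, 37, -16] -> [29, -55, 32, -21] -> [29, -55, 32, -21] -> [29, 32]
  [-21, -14, 19, -8, -5, -28, 47, -18, -11] -> [-11, -18, 47, -28, -5, -8, 19, -14, -21] -> [-16, -23, 42, -33, -10, -13, 14, -19, -26] -> [-16, -23, 42, -33] -> [42]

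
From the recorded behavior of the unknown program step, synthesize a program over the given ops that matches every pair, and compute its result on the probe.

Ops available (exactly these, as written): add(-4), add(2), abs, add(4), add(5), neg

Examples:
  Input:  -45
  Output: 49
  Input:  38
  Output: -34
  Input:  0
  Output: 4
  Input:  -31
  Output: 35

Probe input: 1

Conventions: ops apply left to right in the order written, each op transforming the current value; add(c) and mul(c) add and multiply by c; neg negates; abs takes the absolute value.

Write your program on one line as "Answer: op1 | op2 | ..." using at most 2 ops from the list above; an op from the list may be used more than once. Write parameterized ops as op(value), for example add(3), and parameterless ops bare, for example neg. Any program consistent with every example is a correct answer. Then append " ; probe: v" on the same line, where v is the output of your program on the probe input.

add(-4) | neg ; probe: 3

Check, running the answer program on each example:
  -45 -> -49 -> 49
  38 -> 34 -> -34
  0 -> -4 -> 4
  -31 -> -35 -> 35
  probe: 1 -> -3 -> 3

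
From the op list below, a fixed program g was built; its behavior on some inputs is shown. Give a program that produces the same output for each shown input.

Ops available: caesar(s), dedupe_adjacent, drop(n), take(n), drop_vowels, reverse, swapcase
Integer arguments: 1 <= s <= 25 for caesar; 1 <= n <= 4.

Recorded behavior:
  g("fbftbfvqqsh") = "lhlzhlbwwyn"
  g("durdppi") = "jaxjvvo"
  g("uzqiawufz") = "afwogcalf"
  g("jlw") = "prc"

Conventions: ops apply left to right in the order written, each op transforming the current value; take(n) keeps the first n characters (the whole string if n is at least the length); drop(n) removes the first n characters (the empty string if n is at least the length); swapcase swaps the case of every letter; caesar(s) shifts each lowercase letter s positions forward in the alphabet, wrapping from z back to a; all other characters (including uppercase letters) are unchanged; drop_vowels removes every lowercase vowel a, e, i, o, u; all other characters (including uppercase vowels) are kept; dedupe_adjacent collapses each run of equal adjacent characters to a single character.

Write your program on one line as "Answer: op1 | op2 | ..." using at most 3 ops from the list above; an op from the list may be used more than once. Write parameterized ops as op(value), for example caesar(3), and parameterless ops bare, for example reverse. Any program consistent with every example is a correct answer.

caesar(25) | caesar(7)

Check, running the answer program on each example:
  "fbftbfvqqsh" -> "eaesaeupprg" -> "lhlzhlbwwyn"
  "durdppi" -> "ctqcooh" -> "jaxjvvo"
  "uzqiawufz" -> "typhzvtey" -> "afwogcalf"
  "jlw" -> "ikv" -> "prc"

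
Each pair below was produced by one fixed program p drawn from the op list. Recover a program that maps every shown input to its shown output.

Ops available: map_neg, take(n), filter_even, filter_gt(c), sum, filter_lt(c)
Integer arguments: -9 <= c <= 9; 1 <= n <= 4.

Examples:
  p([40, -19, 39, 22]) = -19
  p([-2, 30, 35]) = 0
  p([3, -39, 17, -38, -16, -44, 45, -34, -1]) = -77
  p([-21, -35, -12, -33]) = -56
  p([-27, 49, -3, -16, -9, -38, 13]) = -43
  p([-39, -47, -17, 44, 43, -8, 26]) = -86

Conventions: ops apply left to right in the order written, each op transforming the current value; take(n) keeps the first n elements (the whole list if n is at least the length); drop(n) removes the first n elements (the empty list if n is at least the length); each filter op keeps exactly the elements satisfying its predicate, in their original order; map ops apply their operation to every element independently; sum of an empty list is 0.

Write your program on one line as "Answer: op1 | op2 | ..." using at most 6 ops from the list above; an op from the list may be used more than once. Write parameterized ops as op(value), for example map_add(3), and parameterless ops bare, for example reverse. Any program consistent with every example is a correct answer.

map_neg | filter_gt(6) | map_neg | take(2) | sum

Check, running the answer program on each example:
  [40, -19, 39, 22] -> [-40, 19, -39, -22] -> [19] -> [-19] -> [-19] -> -19
  [-2, 30, 35] -> [2, -30, -35] -> [] -> [] -> [] -> 0
  [3, -39, 17, -38, -16, -44, 45, -34, -1] -> [-3, 39, -17, 38, 16, 44, -45, 34, 1] -> [39, 38, 16, 44, 34] -> [-39, -38, -16, -44, -34] -> [-39, -38] -> -77
  [-21, -35, -12, -33] -> [21, 35, 12, 33] -> [21, 35, 12, 33] -> [-21, -35, -12, -33] -> [-21, -35] -> -56
  [-27, 49, -3, -16, -9, -38, 13] -> [27, -49, 3, 16, 9, 38, -13] -> [27, 16, 9, 38] -> [-27, -16, -9, -38] -> [-27, -16] -> -43
  [-39, -47, -17, 44, 43, -8, 26] -> [39, 47, 17, -44, -43, 8, -26] -> [39, 47, 17, 8] -> [-39, -47, -17, -8] -> [-39, -47] -> -86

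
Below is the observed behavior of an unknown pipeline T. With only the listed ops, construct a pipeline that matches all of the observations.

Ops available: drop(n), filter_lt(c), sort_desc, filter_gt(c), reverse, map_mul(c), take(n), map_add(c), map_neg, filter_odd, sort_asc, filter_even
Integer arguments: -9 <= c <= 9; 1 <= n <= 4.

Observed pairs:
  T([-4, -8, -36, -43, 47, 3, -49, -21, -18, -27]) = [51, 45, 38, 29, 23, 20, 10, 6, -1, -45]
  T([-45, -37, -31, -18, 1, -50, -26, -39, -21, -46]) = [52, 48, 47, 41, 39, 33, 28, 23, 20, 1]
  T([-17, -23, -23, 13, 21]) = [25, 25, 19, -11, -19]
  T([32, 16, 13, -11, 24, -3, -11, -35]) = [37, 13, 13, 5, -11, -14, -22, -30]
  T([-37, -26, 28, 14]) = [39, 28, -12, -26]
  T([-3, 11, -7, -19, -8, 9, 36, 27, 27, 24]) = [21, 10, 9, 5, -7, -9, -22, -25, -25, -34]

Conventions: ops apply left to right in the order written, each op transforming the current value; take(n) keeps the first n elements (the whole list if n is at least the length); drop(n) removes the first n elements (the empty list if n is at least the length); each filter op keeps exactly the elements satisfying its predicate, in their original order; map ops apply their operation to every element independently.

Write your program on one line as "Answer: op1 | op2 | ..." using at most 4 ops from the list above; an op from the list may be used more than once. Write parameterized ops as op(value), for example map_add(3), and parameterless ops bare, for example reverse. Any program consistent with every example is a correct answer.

map_add(6) | map_neg | sort_desc | map_add(8)

Check, running the answer program on each example:
  [-4, -8, -36, -43, 47, 3, -49, -21, -18, -27] -> [2, -2, -30, -37, 53, 9, -43, -15, -12, -21] -> [-2, 2, 30, 37, -53, -9, 43, 15, 12, 21] -> [43, 37, 30, 21, 15, 12, 2, -2, -9, -53] -> [51, 45, 38, 29, 23, 20, 10, 6, -1, -45]
  [-45, -37, -31, -18, 1, -50, -26, -39, -21, -46] -> [-39, -31, -25, -12, 7, -44, -20, -33, -15, -40] -> [39, 31, 25, 12, -7, 44, 20, 33, 15, 40] -> [44, 40, 39, 33, 31, 25, 20, 15, 12, -7] -> [52, 48, 47, 41, 39, 33, 28, 23, 20, 1]
  [-17, -23, -23, 13, 21] -> [-11, -17, -17, 19, 27] -> [11, 17, 17, -19, -27] -> [17, 17, 11, -19, -27] -> [25, 25, 19, -11, -19]
  [32, 16, 13, -11, 24, -3, -11, -35] -> [38, 22, 19, -5, 30, 3, -5, -29] -> [-38, -22, -19, 5, -30, -3, 5, 29] -> [29, 5, 5, -3, -19, -22, -30, -38] -> [37, 13, 13, 5, -11, -14, -22, -30]
  [-37, -26, 28, 14] -> [-31, -20, 34, 20] -> [31, 20, -34, -20] -> [31, 20, -20, -34] -> [39, 28, -12, -26]
  [-3, 11, -7, -19, -8, 9, 36, 27, 27, 24] -> [3, 17, -1, -13, -2, 15, 42, 33, 33, 30] -> [-3, -17, 1, 13, 2, -15, -42, -33, -33, -30] -> [13, 2, 1, -3, -15, -17, -30, -33, -33, -42] -> [21, 10, 9, 5, -7, -9, -22, -25, -25, -34]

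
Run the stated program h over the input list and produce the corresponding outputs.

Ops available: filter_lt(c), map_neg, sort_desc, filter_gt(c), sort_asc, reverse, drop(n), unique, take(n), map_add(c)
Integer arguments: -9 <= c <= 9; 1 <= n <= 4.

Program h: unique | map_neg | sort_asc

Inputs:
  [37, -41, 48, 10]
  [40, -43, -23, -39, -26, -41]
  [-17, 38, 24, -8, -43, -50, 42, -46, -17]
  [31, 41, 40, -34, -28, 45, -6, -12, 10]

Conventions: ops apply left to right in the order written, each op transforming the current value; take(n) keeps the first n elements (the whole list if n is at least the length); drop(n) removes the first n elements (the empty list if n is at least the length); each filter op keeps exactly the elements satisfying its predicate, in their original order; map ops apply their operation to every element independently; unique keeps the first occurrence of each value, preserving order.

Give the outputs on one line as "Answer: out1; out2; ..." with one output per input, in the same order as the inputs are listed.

[-48, -37, -10, 41]; [-40, 23, 26, 39, 41, 43]; [-42, -38, -24, 8, 17, 43, 46, 50]; [-45, -41, -40, -31, -10, 6, 12, 28, 34]

Execution, op by op:
  [37, -41, 48, 10] -> [37, -41, 48, 10] -> [-37, 41, -48, -10] -> [-48, -37, -10, 41]
  [40, -43, -23, -39, -26, -41] -> [40, -43, -23, -39, -26, -41] -> [-40, 43, 23, 39, 26, 41] -> [-40, 23, 26, 39, 41, 43]
  [-17, 38, 24, -8, -43, -50, 42, -46, -17] -> [-17, 38, 24, -8, -43, -50, 42, -46] -> [17, -38, -24, 8, 43, 50, -42, 46] -> [-42, -38, -24, 8, 17, 43, 46, 50]
  [31, 41, 40, -34, -28, 45, -6, -12, 10] -> [31, 41, 40, -34, -28, 45, -6, -12, 10] -> [-31, -41, -40, 34, 28, -45, 6, 12, -10] -> [-45, -41, -40, -31, -10, 6, 12, 28, 34]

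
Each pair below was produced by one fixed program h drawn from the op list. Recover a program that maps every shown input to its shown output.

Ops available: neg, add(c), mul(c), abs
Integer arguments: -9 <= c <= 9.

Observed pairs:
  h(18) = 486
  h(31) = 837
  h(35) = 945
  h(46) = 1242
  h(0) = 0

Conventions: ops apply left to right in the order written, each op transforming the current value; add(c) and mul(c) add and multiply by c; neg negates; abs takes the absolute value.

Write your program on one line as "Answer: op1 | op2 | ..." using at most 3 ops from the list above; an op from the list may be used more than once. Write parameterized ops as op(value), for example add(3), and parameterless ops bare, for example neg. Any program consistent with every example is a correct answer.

mul(9) | mul(3)

Check, running the answer program on each example:
  18 -> 162 -> 486
  31 -> 279 -> 837
  35 -> 315 -> 945
  46 -> 414 -> 1242
  0 -> 0 -> 0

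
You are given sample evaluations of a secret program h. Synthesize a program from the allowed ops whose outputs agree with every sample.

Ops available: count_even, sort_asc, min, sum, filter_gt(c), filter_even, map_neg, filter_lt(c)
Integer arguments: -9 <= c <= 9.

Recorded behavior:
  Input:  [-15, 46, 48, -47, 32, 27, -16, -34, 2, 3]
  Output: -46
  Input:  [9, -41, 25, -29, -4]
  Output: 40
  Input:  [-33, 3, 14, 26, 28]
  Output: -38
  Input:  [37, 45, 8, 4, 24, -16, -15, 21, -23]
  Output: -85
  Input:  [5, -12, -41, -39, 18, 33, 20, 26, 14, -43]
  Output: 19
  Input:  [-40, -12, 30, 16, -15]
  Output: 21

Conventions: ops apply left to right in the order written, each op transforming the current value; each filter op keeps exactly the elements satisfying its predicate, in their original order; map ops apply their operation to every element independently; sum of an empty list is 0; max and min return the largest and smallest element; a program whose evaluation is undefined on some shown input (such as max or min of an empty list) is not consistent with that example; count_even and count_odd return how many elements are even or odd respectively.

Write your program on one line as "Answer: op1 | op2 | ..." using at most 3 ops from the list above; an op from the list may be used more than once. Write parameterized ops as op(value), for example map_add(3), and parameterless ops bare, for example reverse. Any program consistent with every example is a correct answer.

map_neg | sum

Check, running the answer program on each example:
  [-15, 46, 48, -47, 32, 27, -16, -34, 2, 3] -> [15, -46, -48, 47, -32, -27, 16, 34, -2, -3] -> -46
  [9, -41, 25, -29, -4] -> [-9, 41, -25, 29, 4] -> 40
  [-33, 3, 14, 26, 28] -> [33, -3, -14, -26, -28] -> -38
  [37, 45, 8, 4, 24, -16, -15, 21, -23] -> [-37, -45, -8, -4, -24, 16, 15, -21, 23] -> -85
  [5, -12, -41, -39, 18, 33, 20, 26, 14, -43] -> [-5, 12, 41, 39, -18, -33, -20, -26, -14, 43] -> 19
  [-40, -12, 30, 16, -15] -> [40, 12, -30, -16, 15] -> 21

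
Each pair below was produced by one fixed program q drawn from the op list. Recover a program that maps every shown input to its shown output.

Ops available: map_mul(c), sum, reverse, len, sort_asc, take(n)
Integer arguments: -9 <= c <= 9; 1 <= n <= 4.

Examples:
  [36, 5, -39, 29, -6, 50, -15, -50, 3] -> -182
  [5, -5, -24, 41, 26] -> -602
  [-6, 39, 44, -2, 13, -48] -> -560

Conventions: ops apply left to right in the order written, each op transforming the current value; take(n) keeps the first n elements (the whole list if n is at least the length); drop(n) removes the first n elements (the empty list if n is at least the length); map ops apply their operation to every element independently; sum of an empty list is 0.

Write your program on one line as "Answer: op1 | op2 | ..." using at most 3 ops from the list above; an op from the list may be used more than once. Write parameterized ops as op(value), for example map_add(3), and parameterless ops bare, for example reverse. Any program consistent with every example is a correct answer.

map_mul(7) | map_mul(-2) | sum

Check, running the answer program on each example:
  [36, 5, -39, 29, -6, 50, -15, -50, 3] -> [252, 35, -273, 203, -42, 350, -105, -350, 21] -> [-504, -70, 546, -406, 84, -700, 210, 700, -42] -> -182
  [5, -5, -24, 41, 26] -> [35, -35, -168, 287, 182] -> [-70, 70, 336, -574, -364] -> -602
  [-6, 39, 44, -2, 13, -48] -> [-42, 273, 308, -14, 91, -336] -> [84, -546, -616, 28, -182, 672] -> -560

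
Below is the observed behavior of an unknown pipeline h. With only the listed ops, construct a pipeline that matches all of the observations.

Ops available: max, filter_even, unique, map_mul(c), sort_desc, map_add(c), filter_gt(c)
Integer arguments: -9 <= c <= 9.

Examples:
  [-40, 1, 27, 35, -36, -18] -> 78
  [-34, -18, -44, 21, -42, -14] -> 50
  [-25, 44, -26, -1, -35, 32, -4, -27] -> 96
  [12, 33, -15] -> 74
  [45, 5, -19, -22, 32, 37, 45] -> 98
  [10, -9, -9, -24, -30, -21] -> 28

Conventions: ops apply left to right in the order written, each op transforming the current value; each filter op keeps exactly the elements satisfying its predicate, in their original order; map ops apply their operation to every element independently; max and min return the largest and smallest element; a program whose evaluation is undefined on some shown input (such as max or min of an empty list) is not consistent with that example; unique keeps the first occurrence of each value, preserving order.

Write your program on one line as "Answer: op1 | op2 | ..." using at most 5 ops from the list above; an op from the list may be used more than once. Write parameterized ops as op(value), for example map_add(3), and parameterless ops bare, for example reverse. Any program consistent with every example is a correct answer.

sort_desc | map_mul(2) | map_add(8) | max

Check, running the answer program on each example:
  [-40, 1, 27, 35, -36, -18] -> [35, 27, 1, -18, -36, -40] -> [70, 54, 2, -36, -72, -80] -> [78, 62, 10, -28, -64, -72] -> 78
  [-34, -18, -44, 21, -42, -14] -> [21, -14, -18, -34, -42, -44] -> [42, -28, -36, -68, -84, -88] -> [50, -20, -28, -60, -76, -80] -> 50
  [-25, 44, -26, -1, -35, 32, -4, -27] -> [44, 32, -1, -4, -25, -26, -27, -35] -> [88, 64, -2, -8, -50, -52, -54, -70] -> [96, 72, 6, 0, -42, -44, -46, -62] -> 96
  [12, 33, -15] -> [33, 12, -15] -> [66, 24, -30] -> [74, 32, -22] -> 74
  [45, 5, -19, -22, 32, 37, 45] -> [45, 45, 37, 32, 5, -19, -22] -> [90, 90, 74, 64, 10, -38, -44] -> [98, 98, 82, 72, 18, -30, -36] -> 98
  [10, -9, -9, -24, -30, -21] -> [10, -9, -9, -21, -24, -30] -> [20, -18, -18, -42, -48, -60] -> [28, -10, -10, -34, -40, -52] -> 28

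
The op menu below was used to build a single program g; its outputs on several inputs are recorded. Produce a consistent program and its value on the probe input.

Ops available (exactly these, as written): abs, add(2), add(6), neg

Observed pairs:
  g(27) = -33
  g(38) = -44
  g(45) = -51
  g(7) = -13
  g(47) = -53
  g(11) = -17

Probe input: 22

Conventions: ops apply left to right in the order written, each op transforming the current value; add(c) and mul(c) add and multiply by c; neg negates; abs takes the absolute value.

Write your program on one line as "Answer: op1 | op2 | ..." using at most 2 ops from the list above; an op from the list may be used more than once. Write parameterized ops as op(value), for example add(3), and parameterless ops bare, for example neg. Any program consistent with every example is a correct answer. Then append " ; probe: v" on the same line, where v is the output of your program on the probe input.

add(6) | neg ; probe: -28

Check, running the answer program on each example:
  27 -> 33 -> -33
  38 -> 44 -> -44
  45 -> 51 -> -51
  7 -> 13 -> -13
  47 -> 53 -> -53
  11 -> 17 -> -17
  probe: 22 -> 28 -> -28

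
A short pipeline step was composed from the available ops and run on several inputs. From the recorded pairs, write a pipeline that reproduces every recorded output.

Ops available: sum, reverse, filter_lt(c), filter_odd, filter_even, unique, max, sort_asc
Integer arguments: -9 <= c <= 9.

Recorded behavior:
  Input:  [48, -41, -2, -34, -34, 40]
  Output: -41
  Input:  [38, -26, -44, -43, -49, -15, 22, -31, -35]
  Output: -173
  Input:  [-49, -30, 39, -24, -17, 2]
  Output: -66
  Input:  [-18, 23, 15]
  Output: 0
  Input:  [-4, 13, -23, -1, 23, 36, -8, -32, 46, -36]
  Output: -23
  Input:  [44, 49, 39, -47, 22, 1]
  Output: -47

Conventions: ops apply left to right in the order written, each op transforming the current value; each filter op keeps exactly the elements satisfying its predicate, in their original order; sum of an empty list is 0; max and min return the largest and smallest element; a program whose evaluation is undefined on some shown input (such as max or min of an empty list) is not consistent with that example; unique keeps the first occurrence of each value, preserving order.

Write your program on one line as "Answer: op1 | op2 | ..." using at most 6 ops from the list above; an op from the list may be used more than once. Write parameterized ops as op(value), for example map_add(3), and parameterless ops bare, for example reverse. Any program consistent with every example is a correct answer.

reverse | sort_asc | filter_lt(-8) | filter_odd | sum

Check, running the answer program on each example:
  [48, -41, -2, -34, -34, 40] -> [40, -34, -34, -2, -41, 48] -> [-41, -34, -34, -2, 40, 48] -> [-41, -34, -34] -> [-41] -> -41
  [38, -26, -44, -43, -49, -15, 22, -31, -35] -> [-35, -31, 22, -15, -49, -43, -44, -26, 38] -> [-49, -44, -43, -35, -31, -26, -15, 22, 38] -> [-49, -44, -43, -35, -31, -26, -15] -> [-49, -43, -35, -31, -15] -> -173
  [-49, -30, 39, -24, -17, 2] -> [2, -17, -24, 39, -30, -49] -> [-49, -30, -24, -17, 2, 39] -> [-49, -30, -24, -17] -> [-49, -17] -> -66
  [-18, 23, 15] -> [15, 23, -18] -> [-18, 15, 23] -> [-18] -> [] -> 0
  [-4, 13, -23, -1, 23, 36, -8, -32, 46, -36] -> [-36, 46, -32, -8, 36, 23, -1, -23, 13, -4] -> [-36, -32, -23, -8, -4, -1, 13, 23, 36, 46] -> [-36, -32, -23] -> [-23] -> -23
  [44, 49, 39, -47, 22, 1] -> [1, 22, -47, 39, 49, 44] -> [-47, 1, 22, 39, 44, 49] -> [-47] -> [-47] -> -47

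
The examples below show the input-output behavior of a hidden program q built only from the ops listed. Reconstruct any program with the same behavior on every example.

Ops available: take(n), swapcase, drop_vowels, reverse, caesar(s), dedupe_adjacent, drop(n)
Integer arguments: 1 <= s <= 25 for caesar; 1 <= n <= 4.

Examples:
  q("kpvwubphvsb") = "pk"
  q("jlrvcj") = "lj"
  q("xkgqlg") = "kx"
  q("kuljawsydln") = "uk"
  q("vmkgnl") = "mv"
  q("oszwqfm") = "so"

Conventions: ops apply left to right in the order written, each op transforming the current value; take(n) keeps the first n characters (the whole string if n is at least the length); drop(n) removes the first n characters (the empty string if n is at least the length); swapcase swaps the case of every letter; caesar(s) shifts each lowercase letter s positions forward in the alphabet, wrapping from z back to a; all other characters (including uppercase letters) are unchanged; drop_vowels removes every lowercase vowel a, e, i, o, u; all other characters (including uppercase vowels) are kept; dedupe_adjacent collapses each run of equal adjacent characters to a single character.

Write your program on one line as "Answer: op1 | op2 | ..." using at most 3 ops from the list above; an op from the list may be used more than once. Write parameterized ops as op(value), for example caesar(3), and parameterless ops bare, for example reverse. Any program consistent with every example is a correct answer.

take(2) | reverse

Check, running the answer program on each example:
  "kpvwubphvsb" -> "kp" -> "pk"
  "jlrvcj" -> "jl" -> "lj"
  "xkgqlg" -> "xk" -> "kx"
  "kuljawsydln" -> "ku" -> "uk"
  "vmkgnl" -> "vm" -> "mv"
  "oszwqfm" -> "os" -> "so"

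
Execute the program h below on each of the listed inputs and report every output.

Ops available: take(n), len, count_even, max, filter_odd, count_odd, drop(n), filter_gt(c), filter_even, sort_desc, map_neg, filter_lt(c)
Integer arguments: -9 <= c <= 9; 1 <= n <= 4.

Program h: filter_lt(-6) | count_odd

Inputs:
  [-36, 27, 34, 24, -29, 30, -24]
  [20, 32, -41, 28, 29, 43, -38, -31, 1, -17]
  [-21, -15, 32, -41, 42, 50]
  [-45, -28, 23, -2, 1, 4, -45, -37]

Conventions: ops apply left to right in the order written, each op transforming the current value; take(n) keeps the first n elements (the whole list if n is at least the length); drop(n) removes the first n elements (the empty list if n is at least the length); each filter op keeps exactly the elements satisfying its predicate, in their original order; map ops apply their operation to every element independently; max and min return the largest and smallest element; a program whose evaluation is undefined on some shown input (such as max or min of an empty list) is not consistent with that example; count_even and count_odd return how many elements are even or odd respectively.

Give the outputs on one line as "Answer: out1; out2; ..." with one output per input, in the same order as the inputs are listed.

1; 3; 3; 3

Execution, op by op:
  [-36, 27, 34, 24, -29, 30, -24] -> [-36, -29, -24] -> 1
  [20, 32, -41, 28, 29, 43, -38, -31, 1, -17] -> [-41, -38, -31, -17] -> 3
  [-21, -15, 32, -41, 42, 50] -> [-21, -15, -41] -> 3
  [-45, -28, 23, -2, 1, 4, -45, -37] -> [-45, -28, -45, -37] -> 3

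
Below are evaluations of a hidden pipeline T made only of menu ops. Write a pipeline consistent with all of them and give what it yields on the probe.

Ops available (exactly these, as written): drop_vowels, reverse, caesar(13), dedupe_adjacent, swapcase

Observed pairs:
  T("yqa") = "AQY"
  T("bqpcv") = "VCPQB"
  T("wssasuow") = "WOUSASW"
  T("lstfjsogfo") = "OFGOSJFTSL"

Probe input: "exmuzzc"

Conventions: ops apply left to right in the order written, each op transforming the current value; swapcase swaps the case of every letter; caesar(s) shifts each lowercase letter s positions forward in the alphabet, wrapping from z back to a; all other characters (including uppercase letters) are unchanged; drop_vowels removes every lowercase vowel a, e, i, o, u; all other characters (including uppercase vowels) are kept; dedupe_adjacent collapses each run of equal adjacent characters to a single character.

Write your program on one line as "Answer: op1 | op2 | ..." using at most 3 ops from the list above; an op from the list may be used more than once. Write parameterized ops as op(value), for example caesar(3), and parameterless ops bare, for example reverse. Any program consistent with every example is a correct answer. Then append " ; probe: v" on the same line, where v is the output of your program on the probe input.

reverse | swapcase | dedupe_adjacent ; probe: "CZUMXE"

Check, running the answer program on each example:
  "yqa" -> "aqy" -> "AQY" -> "AQY"
  "bqpcv" -> "vcpqb" -> "VCPQB" -> "VCPQB"
  "wssasuow" -> "wousassw" -> "WOUSASSW" -> "WOUSASW"
  "lstfjsogfo" -> "ofgosjftsl" -> "OFGOSJFTSL" -> "OFGOSJFTSL"
  probe: "exmuzzc" -> "czzumxe" -> "CZZUMXE" -> "CZUMXE"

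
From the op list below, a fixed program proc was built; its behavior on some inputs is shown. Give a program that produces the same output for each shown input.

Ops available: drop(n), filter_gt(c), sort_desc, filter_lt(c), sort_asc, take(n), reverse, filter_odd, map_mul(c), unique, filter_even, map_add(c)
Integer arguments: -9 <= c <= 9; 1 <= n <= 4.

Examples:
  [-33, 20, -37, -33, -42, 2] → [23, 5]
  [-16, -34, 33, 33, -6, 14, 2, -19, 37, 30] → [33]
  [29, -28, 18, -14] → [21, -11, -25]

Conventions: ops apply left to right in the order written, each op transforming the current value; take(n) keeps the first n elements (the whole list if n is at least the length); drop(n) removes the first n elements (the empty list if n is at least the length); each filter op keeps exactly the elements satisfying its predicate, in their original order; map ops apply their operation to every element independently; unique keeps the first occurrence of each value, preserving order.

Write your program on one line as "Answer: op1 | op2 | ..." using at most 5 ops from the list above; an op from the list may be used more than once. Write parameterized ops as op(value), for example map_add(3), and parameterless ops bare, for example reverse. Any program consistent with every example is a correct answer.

map_add(3) | sort_desc | take(4) | filter_odd

Check, running the answer program on each example:
  [-33, 20, -37, -33, -42, 2] -> [-30, 23, -34, -30, -39, 5] -> [23, 5, -30, -30, -34, -39] -> [23, 5, -30, -30] -> [23, 5]
  [-16, -34, 33, 33, -6, 14, 2, -19, 37, 30] -> [-13, -31, 36, 36, -3, 17, 5, -16, 40, 33] -> [40, 36, 36, 33, 17, 5, -3, -13, -16, -31] -> [40, 36, 36, 33] -> [33]
  [29, -28, 18, -14] -> [32, -25, 21, -11] -> [32, 21, -11, -25] -> [32, 21, -11, -25] -> [21, -11, -25]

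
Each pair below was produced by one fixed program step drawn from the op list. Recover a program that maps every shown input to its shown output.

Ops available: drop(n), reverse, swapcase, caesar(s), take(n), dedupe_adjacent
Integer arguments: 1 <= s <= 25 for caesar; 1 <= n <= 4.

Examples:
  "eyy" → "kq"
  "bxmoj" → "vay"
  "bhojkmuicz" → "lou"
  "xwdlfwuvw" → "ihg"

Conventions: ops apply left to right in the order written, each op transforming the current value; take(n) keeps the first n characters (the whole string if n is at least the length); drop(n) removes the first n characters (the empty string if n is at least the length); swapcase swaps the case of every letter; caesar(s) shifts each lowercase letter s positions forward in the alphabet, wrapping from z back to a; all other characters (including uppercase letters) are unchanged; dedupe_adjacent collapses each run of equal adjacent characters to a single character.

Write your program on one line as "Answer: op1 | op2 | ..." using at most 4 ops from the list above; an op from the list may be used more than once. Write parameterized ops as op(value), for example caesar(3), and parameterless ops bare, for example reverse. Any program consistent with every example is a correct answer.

caesar(12) | reverse | take(3) | dedupe_adjacent

Check, running the answer program on each example:
  "eyy" -> "qkk" -> "kkq" -> "kkq" -> "kq"
  "bxmoj" -> "njyav" -> "vayjn" -> "vay" -> "vay"
  "bhojkmuicz" -> "ntavwyguol" -> "lougywvatn" -> "lou" -> "lou"
  "xwdlfwuvw" -> "jipxrighi" -> "ihgirxpij" -> "ihg" -> "ihg"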